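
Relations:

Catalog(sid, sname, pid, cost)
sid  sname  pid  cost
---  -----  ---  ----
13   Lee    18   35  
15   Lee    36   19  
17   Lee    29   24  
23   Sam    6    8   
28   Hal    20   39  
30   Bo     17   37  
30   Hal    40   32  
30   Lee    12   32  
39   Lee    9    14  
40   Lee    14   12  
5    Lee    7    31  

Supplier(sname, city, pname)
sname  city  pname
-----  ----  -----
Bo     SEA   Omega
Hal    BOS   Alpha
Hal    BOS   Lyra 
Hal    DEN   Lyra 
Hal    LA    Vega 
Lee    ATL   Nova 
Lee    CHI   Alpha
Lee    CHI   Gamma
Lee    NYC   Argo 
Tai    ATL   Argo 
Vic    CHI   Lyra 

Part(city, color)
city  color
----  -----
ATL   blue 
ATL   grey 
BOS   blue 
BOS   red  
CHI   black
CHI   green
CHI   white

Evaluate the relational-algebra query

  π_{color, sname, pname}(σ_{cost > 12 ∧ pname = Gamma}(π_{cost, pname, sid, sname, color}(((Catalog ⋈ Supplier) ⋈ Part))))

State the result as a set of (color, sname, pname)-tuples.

{(black, Lee, Gamma), (green, Lee, Gamma), (white, Lee, Gamma)}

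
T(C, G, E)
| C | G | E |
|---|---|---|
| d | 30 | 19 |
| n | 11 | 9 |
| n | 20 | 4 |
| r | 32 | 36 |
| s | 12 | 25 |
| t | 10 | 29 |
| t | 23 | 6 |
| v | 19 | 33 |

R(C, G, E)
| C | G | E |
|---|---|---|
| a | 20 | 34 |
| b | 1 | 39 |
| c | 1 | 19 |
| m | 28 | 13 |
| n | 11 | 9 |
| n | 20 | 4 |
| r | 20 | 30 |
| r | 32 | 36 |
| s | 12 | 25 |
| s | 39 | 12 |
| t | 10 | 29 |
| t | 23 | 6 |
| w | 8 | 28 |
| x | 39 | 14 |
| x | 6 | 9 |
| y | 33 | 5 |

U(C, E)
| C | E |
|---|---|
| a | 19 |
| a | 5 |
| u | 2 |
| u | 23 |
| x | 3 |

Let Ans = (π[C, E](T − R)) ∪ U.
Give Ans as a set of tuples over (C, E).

Difference: {(d, 30, 19), (n, 11, 9), (n, 20, 4), (r, 32, 36), (s, 12, 25), (t, 10, 29), (t, 23, 6), (v, 19, 33)} with {(a, 20, 34), (b, 1, 39), (c, 1, 19), (m, 28, 13), (n, 11, 9), (n, 20, 4), (r, 20, 30), (r, 32, 36), (s, 12, 25), (s, 39, 12), (t, 10, 29), (t, 23, 6), (w, 8, 28), (x, 39, 14), (x, 6, 9), (y, 33, 5)} → {(d, 30, 19), (v, 19, 33)}
Projecting to C, E: {(d, 19), (v, 33)}
Union: {(d, 19), (v, 33)} with {(a, 19), (a, 5), (u, 2), (u, 23), (x, 3)} → {(a, 19), (a, 5), (d, 19), (u, 2), (u, 23), (v, 33), (x, 3)}

{(a, 19), (a, 5), (d, 19), (u, 2), (u, 23), (v, 33), (x, 3)}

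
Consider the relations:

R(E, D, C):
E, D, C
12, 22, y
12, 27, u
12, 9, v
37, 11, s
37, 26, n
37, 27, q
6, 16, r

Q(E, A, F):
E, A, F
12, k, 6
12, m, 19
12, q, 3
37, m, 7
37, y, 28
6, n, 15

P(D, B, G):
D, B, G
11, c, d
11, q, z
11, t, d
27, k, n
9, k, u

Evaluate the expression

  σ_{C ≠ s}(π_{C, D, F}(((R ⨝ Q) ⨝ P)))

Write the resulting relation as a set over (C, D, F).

Joining R and Q on E yields {(12, 22, y, k, 6), (12, 22, y, m, 19), (12, 22, y, q, 3), (12, 27, u, k, 6), (12, 27, u, m, 19), (12, 27, u, q, 3), (12, 9, v, k, 6), (12, 9, v, m, 19), (12, 9, v, q, 3), (37, 11, s, m, 7), (37, 11, s, y, 28), (37, 26, n, m, 7), (37, 26, n, y, 28), (37, 27, q, m, 7), (37, 27, q, y, 28), (6, 16, r, n, 15)}.
Joining (R ⨝ Q) and P on D yields {(12, 27, u, k, 6, k, n), (12, 27, u, m, 19, k, n), (12, 27, u, q, 3, k, n), (12, 9, v, k, 6, k, u), (12, 9, v, m, 19, k, u), (12, 9, v, q, 3, k, u), (37, 11, s, m, 7, c, d), (37, 11, s, m, 7, q, z), (37, 11, s, m, 7, t, d), (37, 11, s, y, 28, c, d), (37, 11, s, y, 28, q, z), (37, 11, s, y, 28, t, d), (37, 27, q, m, 7, k, n), (37, 27, q, y, 28, k, n)}.
Projecting to C, D, F (4 duplicate(s) eliminated): {(q, 27, 28), (q, 27, 7), (s, 11, 28), (s, 11, 7), (u, 27, 19), (u, 27, 3), (u, 27, 6), (v, 9, 19), (v, 9, 3), (v, 9, 6)}
Selection C ≠ s: {(q, 27, 28), (q, 27, 7), (u, 27, 19), (u, 27, 3), (u, 27, 6), (v, 9, 19), (v, 9, 3), (v, 9, 6)}

{(q, 27, 28), (q, 27, 7), (u, 27, 19), (u, 27, 3), (u, 27, 6), (v, 9, 19), (v, 9, 3), (v, 9, 6)}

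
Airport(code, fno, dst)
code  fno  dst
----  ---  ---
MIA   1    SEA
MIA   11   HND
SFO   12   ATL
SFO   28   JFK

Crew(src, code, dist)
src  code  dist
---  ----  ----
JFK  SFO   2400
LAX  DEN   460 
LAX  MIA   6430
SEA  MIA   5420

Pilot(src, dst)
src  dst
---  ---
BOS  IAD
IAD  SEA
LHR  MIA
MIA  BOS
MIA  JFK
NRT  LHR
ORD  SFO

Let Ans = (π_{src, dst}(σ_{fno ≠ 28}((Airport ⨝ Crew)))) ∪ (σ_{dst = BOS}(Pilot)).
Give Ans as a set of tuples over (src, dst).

Airport ⋈ Crew (natural join on code): {(MIA, 1, SEA, LAX, 6430), (MIA, 1, SEA, SEA, 5420), (MIA, 11, HND, LAX, 6430), (MIA, 11, HND, SEA, 5420), (SFO, 12, ATL, JFK, 2400), (SFO, 28, JFK, JFK, 2400)}
Filtering on fno ≠ 28 leaves {(MIA, 1, SEA, LAX, 6430), (MIA, 1, SEA, SEA, 5420), (MIA, 11, HND, LAX, 6430), (MIA, 11, HND, SEA, 5420), (SFO, 12, ATL, JFK, 2400)}.
Keep only column(s) src, dst: {(JFK, ATL), (LAX, HND), (LAX, SEA), (SEA, HND), (SEA, SEA)}
Filtering on dst = BOS leaves {(MIA, BOS)}.
Set union of the two operands is {(JFK, ATL), (LAX, HND), (LAX, SEA), (MIA, BOS), (SEA, HND), (SEA, SEA)}.

{(JFK, ATL), (LAX, HND), (LAX, SEA), (MIA, BOS), (SEA, HND), (SEA, SEA)}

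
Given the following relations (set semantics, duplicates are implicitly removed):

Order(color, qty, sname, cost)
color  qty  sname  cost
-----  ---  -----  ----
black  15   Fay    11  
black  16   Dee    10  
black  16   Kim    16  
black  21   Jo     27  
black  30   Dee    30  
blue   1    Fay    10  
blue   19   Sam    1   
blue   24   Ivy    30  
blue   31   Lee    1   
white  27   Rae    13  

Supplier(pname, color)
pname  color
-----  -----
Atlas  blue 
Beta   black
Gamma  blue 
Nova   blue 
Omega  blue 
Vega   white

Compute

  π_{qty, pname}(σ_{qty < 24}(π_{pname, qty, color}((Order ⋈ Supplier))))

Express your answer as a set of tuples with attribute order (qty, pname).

Joining Order and Supplier on color yields {(black, 15, Fay, 11, Beta), (black, 16, Dee, 10, Beta), (black, 16, Kim, 16, Beta), (black, 21, Jo, 27, Beta), (black, 30, Dee, 30, Beta), (blue, 1, Fay, 10, Atlas), (blue, 1, Fay, 10, Gamma), (blue, 1, Fay, 10, Nova), (blue, 1, Fay, 10, Omega), (blue, 19, Sam, 1, Atlas), (blue, 19, Sam, 1, Gamma), (blue, 19, Sam, 1, Nova), (blue, 19, Sam, 1, Omega), (blue, 24, Ivy, 30, Atlas), (blue, 24, Ivy, 30, Gamma), (blue, 24, Ivy, 30, Nova), (blue, 24, Ivy, 30, Omega), (blue, 31, Lee, 1, Atlas), (blue, 31, Lee, 1, Gamma), (blue, 31, Lee, 1, Nova), (blue, 31, Lee, 1, Omega), (white, 27, Rae, 13, Vega)}.
Keep only column(s) pname, qty, color (1 duplicate(s) eliminated): {(Atlas, 1, blue), (Atlas, 19, blue), (Atlas, 24, blue), (Atlas, 31, blue), (Beta, 15, black), (Beta, 16, black), (Beta, 21, black), (Beta, 30, black), (Gamma, 1, blue), (Gamma, 19, blue), (Gamma, 24, blue), (Gamma, 31, blue), (Nova, 1, blue), (Nova, 19, blue), (Nova, 24, blue), (Nova, 31, blue), (Omega, 1, blue), (Omega, 19, blue), (Omega, 24, blue), (Omega, 31, blue), (Vega, 27, white)}
Apply σ_{qty < 24}; surviving tuples: {(Atlas, 1, blue), (Atlas, 19, blue), (Beta, 15, black), (Beta, 16, black), (Beta, 21, black), (Gamma, 1, blue), (Gamma, 19, blue), (Nova, 1, blue), (Nova, 19, blue), (Omega, 1, blue), (Omega, 19, blue)}
Keep only column(s) qty, pname: {(1, Atlas), (1, Gamma), (1, Nova), (1, Omega), (15, Beta), (16, Beta), (19, Atlas), (19, Gamma), (19, Nova), (19, Omega), (21, Beta)}

{(1, Atlas), (1, Gamma), (1, Nova), (1, Omega), (15, Beta), (16, Beta), (19, Atlas), (19, Gamma), (19, Nova), (19, Omega), (21, Beta)}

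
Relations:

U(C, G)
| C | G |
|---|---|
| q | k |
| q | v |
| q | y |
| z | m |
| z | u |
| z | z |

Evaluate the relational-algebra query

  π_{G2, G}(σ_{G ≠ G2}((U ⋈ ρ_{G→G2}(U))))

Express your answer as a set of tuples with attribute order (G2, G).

ρ[G→G2]: schema becomes (C, G2); tuples unchanged.
Joining U and ρ_{G→G2}(U) on C yields {(q, k, k), (q, k, v), (q, k, y), (q, v, k), (q, v, v), (q, v, y), (q, y, k), (q, y, v), (q, y, y), (z, m, m), (z, m, u), (z, m, z), (z, u, m), (z, u, u), (z, u, z), (z, z, m), (z, z, u), (z, z, z)}.
Apply σ_{G ≠ G2}; surviving tuples: {(q, k, v), (q, k, y), (q, v, k), (q, v, y), (q, y, k), (q, y, v), (z, m, u), (z, m, z), (z, u, m), (z, u, z), (z, z, m), (z, z, u)}
π_{G2, G} gives {(k, v), (k, y), (m, u), (m, z), (u, m), (u, z), (v, k), (v, y), (y, k), (y, v), (z, m), (z, u)}.

{(k, v), (k, y), (m, u), (m, z), (u, m), (u, z), (v, k), (v, y), (y, k), (y, v), (z, m), (z, u)}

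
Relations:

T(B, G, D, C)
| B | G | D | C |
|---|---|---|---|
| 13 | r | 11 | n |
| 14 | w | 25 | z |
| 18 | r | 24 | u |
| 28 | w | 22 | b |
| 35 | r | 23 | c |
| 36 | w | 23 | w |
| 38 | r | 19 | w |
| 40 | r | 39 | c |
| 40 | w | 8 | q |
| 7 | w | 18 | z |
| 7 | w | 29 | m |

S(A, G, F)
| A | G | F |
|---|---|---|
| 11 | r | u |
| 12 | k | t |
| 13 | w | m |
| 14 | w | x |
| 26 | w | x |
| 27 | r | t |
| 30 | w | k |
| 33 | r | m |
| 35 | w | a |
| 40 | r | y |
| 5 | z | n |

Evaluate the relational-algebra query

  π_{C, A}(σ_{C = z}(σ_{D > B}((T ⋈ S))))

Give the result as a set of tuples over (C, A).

{(z, 13), (z, 14), (z, 26), (z, 30), (z, 35)}

T ⋈ S (natural join on G): {(13, r, 11, n, 11, u), (13, r, 11, n, 27, t), (13, r, 11, n, 33, m), (13, r, 11, n, 40, y), (14, w, 25, z, 13, m), (14, w, 25, z, 14, x), (14, w, 25, z, 26, x), (14, w, 25, z, 30, k), (14, w, 25, z, 35, a), (18, r, 24, u, 11, u), (18, r, 24, u, 27, t), (18, r, 24, u, 33, m), (18, r, 24, u, 40, y), (28, w, 22, b, 13, m), (28, w, 22, b, 14, x), (28, w, 22, b, 26, x), (28, w, 22, b, 30, k), (28, w, 22, b, 35, a), (35, r, 23, c, 11, u), (35, r, 23, c, 27, t), (35, r, 23, c, 33, m), (35, r, 23, c, 40, y), (36, w, 23, w, 13, m), (36, w, 23, w, 14, x), (36, w, 23, w, 26, x), (36, w, 23, w, 30, k), (36, w, 23, w, 35, a), (38, r, 19, w, 11, u), (38, r, 19, w, 27, t), (38, r, 19, w, 33, m), (38, r, 19, w, 40, y), (40, r, 39, c, 11, u), (40, r, 39, c, 27, t), (40, r, 39, c, 33, m), (40, r, 39, c, 40, y), (40, w, 8, q, 13, m), (40, w, 8, q, 14, x), (40, w, 8, q, 26, x), (40, w, 8, q, 30, k), (40, w, 8, q, 35, a), (7, w, 18, z, 13, m), (7, w, 18, z, 14, x), (7, w, 18, z, 26, x), (7, w, 18, z, 30, k), (7, w, 18, z, 35, a), (7, w, 29, m, 13, m), (7, w, 29, m, 14, x), (7, w, 29, m, 26, x), (7, w, 29, m, 30, k), (7, w, 29, m, 35, a)}
Apply σ_{D > B}; surviving tuples: {(14, w, 25, z, 13, m), (14, w, 25, z, 14, x), (14, w, 25, z, 26, x), (14, w, 25, z, 30, k), (14, w, 25, z, 35, a), (18, r, 24, u, 11, u), (18, r, 24, u, 27, t), (18, r, 24, u, 33, m), (18, r, 24, u, 40, y), (7, w, 18, z, 13, m), (7, w, 18, z, 14, x), (7, w, 18, z, 26, x), (7, w, 18, z, 30, k), (7, w, 18, z, 35, a), (7, w, 29, m, 13, m), (7, w, 29, m, 14, x), (7, w, 29, m, 26, x), (7, w, 29, m, 30, k), (7, w, 29, m, 35, a)}
Apply σ_{C = z}; surviving tuples: {(14, w, 25, z, 13, m), (14, w, 25, z, 14, x), (14, w, 25, z, 26, x), (14, w, 25, z, 30, k), (14, w, 25, z, 35, a), (7, w, 18, z, 13, m), (7, w, 18, z, 14, x), (7, w, 18, z, 26, x), (7, w, 18, z, 30, k), (7, w, 18, z, 35, a)}
π[C, A]: project onto (C, A) (5 duplicate(s) eliminated) → {(z, 13), (z, 14), (z, 26), (z, 30), (z, 35)}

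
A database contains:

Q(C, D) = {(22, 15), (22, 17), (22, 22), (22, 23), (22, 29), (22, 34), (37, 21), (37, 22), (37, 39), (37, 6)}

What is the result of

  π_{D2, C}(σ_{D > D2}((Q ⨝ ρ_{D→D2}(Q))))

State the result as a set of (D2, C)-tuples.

ρ[D→D2]: schema becomes (C, D2); tuples unchanged.
Joining Q and ρ_{D→D2}(Q) on C yields {(22, 15, 15), (22, 15, 17), (22, 15, 22), (22, 15, 23), (22, 15, 29), (22, 15, 34), (22, 17, 15), (22, 17, 17), (22, 17, 22), (22, 17, 23), (22, 17, 29), (22, 17, 34), (22, 22, 15), (22, 22, 17), (22, 22, 22), (22, 22, 23), (22, 22, 29), (22, 22, 34), (22, 23, 15), (22, 23, 17), (22, 23, 22), (22, 23, 23), (22, 23, 29), (22, 23, 34), (22, 29, 15), (22, 29, 17), (22, 29, 22), (22, 29, 23), (22, 29, 29), (22, 29, 34), (22, 34, 15), (22, 34, 17), (22, 34, 22), (22, 34, 23), (22, 34, 29), (22, 34, 34), (37, 21, 21), (37, 21, 22), (37, 21, 39), (37, 21, 6), (37, 22, 21), (37, 22, 22), (37, 22, 39), (37, 22, 6), (37, 39, 21), (37, 39, 22), (37, 39, 39), (37, 39, 6), (37, 6, 21), (37, 6, 22), (37, 6, 39), (37, 6, 6)}.
Filtering on D > D2 leaves {(22, 17, 15), (22, 22, 15), (22, 22, 17), (22, 23, 15), (22, 23, 17), (22, 23, 22), (22, 29, 15), (22, 29, 17), (22, 29, 22), (22, 29, 23), (22, 34, 15), (22, 34, 17), (22, 34, 22), (22, 34, 23), (22, 34, 29), (37, 21, 6), (37, 22, 21), (37, 22, 6), (37, 39, 21), (37, 39, 22), (37, 39, 6)}.
Keep only column(s) D2, C (13 duplicate(s) eliminated): {(15, 22), (17, 22), (21, 37), (22, 22), (22, 37), (23, 22), (29, 22), (6, 37)}

{(15, 22), (17, 22), (21, 37), (22, 22), (22, 37), (23, 22), (29, 22), (6, 37)}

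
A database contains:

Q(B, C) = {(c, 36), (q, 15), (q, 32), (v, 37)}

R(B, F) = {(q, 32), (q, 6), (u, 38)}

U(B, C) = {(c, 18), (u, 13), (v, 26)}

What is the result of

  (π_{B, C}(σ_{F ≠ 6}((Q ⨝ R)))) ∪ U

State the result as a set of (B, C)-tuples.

{(c, 18), (q, 15), (q, 32), (u, 13), (v, 26)}

Q ⋈ R (natural join on B): {(q, 15, 32), (q, 15, 6), (q, 32, 32), (q, 32, 6)}
Filtering on F ≠ 6 leaves {(q, 15, 32), (q, 32, 32)}.
π_{B, C} gives {(q, 15), (q, 32)}.
Taking the union: {(c, 18), (q, 15), (q, 32), (u, 13), (v, 26)}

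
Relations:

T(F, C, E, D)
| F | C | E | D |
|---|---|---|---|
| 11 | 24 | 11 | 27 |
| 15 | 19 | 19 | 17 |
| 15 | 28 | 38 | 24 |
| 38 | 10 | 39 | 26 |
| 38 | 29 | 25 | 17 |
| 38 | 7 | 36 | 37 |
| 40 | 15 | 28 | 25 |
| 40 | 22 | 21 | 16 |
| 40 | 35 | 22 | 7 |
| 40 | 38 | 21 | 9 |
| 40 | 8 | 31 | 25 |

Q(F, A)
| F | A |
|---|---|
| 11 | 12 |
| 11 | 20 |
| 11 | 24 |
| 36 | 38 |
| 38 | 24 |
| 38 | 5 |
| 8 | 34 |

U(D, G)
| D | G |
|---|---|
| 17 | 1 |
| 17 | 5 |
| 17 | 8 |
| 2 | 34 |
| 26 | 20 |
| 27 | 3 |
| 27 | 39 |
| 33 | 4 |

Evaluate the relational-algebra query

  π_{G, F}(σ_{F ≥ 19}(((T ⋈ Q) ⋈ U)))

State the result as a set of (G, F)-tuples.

T ⋈ Q (natural join on F): {(11, 24, 11, 27, 12), (11, 24, 11, 27, 20), (11, 24, 11, 27, 24), (38, 10, 39, 26, 24), (38, 10, 39, 26, 5), (38, 29, 25, 17, 24), (38, 29, 25, 17, 5), (38, 7, 36, 37, 24), (38, 7, 36, 37, 5)}
(T ⋈ Q) ⋈ U (natural join on D): {(11, 24, 11, 27, 12, 3), (11, 24, 11, 27, 12, 39), (11, 24, 11, 27, 20, 3), (11, 24, 11, 27, 20, 39), (11, 24, 11, 27, 24, 3), (11, 24, 11, 27, 24, 39), (38, 10, 39, 26, 24, 20), (38, 10, 39, 26, 5, 20), (38, 29, 25, 17, 24, 1), (38, 29, 25, 17, 24, 5), (38, 29, 25, 17, 24, 8), (38, 29, 25, 17, 5, 1), (38, 29, 25, 17, 5, 5), (38, 29, 25, 17, 5, 8)}
Filtering on F ≥ 19 leaves {(38, 10, 39, 26, 24, 20), (38, 10, 39, 26, 5, 20), (38, 29, 25, 17, 24, 1), (38, 29, 25, 17, 24, 5), (38, 29, 25, 17, 24, 8), (38, 29, 25, 17, 5, 1), (38, 29, 25, 17, 5, 5), (38, 29, 25, 17, 5, 8)}.
π_{G, F} gives {(1, 38), (20, 38), (5, 38), (8, 38)} (4 duplicate(s) eliminated).

{(1, 38), (20, 38), (5, 38), (8, 38)}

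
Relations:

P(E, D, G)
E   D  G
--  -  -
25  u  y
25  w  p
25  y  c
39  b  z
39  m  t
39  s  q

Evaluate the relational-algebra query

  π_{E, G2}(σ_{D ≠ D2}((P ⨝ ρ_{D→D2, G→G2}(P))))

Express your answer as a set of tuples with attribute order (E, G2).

{(25, c), (25, p), (25, y), (39, q), (39, t), (39, z)}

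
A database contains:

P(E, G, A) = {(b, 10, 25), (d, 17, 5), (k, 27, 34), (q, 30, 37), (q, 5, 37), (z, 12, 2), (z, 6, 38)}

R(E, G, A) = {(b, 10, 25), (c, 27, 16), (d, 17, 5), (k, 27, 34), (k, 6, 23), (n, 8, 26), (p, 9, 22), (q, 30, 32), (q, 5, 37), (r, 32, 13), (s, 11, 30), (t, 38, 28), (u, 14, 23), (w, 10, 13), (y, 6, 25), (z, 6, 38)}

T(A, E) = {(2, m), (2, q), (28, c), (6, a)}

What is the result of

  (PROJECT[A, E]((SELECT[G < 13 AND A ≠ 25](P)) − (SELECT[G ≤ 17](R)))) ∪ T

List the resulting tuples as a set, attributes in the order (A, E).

{(2, m), (2, q), (2, z), (28, c), (6, a)}

σ[G < 13 AND A ≠ 25]: keep tuples satisfying G < 13 AND A ≠ 25 → {(q, 5, 37), (z, 12, 2), (z, 6, 38)}
σ[G ≤ 17]: keep tuples satisfying G ≤ 17 → {(b, 10, 25), (d, 17, 5), (k, 6, 23), (n, 8, 26), (p, 9, 22), (q, 5, 37), (s, 11, 30), (u, 14, 23), (w, 10, 13), (y, 6, 25), (z, 6, 38)}
Set difference of the two operands is {(z, 12, 2)}.
Projecting to A, E: {(2, z)}
Set union of the two operands is {(2, m), (2, q), (2, z), (28, c), (6, a)}.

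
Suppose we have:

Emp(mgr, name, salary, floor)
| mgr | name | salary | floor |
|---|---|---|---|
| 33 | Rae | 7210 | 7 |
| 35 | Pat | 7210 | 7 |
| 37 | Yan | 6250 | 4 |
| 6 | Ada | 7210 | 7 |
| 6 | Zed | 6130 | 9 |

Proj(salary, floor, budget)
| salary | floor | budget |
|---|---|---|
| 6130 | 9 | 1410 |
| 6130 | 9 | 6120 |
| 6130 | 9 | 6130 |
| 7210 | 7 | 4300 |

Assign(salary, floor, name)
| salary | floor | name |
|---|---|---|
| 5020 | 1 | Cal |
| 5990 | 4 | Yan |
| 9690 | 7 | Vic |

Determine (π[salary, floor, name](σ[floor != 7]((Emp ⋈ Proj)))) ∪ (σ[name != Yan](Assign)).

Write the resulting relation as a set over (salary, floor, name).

Natural join on salary, floor: {(33, Rae, 7210, 7, 4300), (35, Pat, 7210, 7, 4300), (6, Ada, 7210, 7, 4300), (6, Zed, 6130, 9, 1410), (6, Zed, 6130, 9, 6120), (6, Zed, 6130, 9, 6130)}
Filtering on floor != 7 leaves {(6, Zed, 6130, 9, 1410), (6, Zed, 6130, 9, 6120), (6, Zed, 6130, 9, 6130)}.
Projecting to salary, floor, name (2 duplicate(s) eliminated): {(6130, 9, Zed)}
Filtering on name != Yan leaves {(5020, 1, Cal), (9690, 7, Vic)}.
Union: {(6130, 9, Zed)} with {(5020, 1, Cal), (9690, 7, Vic)} → {(5020, 1, Cal), (6130, 9, Zed), (9690, 7, Vic)}

{(5020, 1, Cal), (6130, 9, Zed), (9690, 7, Vic)}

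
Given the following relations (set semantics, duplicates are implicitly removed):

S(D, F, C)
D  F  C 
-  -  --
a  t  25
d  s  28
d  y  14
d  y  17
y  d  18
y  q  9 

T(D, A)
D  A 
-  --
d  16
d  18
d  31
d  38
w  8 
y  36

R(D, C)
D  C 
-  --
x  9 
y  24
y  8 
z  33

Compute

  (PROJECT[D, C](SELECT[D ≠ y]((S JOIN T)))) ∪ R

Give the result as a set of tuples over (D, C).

{(d, 14), (d, 17), (d, 28), (x, 9), (y, 24), (y, 8), (z, 33)}

Joining S and T on D yields {(d, s, 28, 16), (d, s, 28, 18), (d, s, 28, 31), (d, s, 28, 38), (d, y, 14, 16), (d, y, 14, 18), (d, y, 14, 31), (d, y, 14, 38), (d, y, 17, 16), (d, y, 17, 18), (d, y, 17, 31), (d, y, 17, 38), (y, d, 18, 36), (y, q, 9, 36)}.
Selection D ≠ y: {(d, s, 28, 16), (d, s, 28, 18), (d, s, 28, 31), (d, s, 28, 38), (d, y, 14, 16), (d, y, 14, 18), (d, y, 14, 31), (d, y, 14, 38), (d, y, 17, 16), (d, y, 17, 18), (d, y, 17, 31), (d, y, 17, 38)}
π_{D, C} gives {(d, 14), (d, 17), (d, 28)} (9 duplicate(s) eliminated).
Taking the union: {(d, 14), (d, 17), (d, 28), (x, 9), (y, 24), (y, 8), (z, 33)}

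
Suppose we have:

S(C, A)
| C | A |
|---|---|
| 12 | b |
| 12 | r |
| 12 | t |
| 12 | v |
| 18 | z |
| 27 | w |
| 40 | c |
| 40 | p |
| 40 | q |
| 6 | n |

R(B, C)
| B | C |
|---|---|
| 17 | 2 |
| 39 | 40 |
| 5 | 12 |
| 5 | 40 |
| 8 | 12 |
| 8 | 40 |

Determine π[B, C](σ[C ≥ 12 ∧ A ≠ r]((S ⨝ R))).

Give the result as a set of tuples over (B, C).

Joining S and R on C yields {(12, b, 5), (12, b, 8), (12, r, 5), (12, r, 8), (12, t, 5), (12, t, 8), (12, v, 5), (12, v, 8), (40, c, 39), (40, c, 5), (40, c, 8), (40, p, 39), (40, p, 5), (40, p, 8), (40, q, 39), (40, q, 5), (40, q, 8)}.
Filtering on C ≥ 12 ∧ A ≠ r leaves {(12, b, 5), (12, b, 8), (12, t, 5), (12, t, 8), (12, v, 5), (12, v, 8), (40, c, 39), (40, c, 5), (40, c, 8), (40, p, 39), (40, p, 5), (40, p, 8), (40, q, 39), (40, q, 5), (40, q, 8)}.
Keep only column(s) B, C (10 duplicate(s) eliminated): {(39, 40), (5, 12), (5, 40), (8, 12), (8, 40)}

{(39, 40), (5, 12), (5, 40), (8, 12), (8, 40)}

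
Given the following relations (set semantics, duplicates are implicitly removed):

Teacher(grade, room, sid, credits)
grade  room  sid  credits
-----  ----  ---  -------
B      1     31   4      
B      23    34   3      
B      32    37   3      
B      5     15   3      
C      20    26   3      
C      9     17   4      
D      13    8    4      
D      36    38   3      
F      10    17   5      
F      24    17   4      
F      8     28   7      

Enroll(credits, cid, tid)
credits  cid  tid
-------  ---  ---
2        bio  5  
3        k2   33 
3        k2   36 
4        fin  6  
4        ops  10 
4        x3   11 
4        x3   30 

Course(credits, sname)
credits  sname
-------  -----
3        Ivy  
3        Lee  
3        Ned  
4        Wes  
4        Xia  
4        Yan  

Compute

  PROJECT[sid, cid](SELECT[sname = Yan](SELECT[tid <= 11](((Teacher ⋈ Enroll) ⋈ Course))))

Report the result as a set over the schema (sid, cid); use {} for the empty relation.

{(17, fin), (17, ops), (17, x3), (31, fin), (31, ops), (31, x3), (8, fin), (8, ops), (8, x3)}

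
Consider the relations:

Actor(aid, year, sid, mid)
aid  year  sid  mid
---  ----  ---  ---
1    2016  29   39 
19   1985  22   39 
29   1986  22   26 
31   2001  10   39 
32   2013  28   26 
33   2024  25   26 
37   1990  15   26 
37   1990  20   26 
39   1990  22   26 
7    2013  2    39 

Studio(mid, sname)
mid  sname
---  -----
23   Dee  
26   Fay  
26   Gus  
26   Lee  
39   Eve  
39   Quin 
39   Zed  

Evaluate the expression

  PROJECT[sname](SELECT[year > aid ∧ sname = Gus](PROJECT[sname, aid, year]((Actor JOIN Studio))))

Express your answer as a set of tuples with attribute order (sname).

Actor ⋈ Studio (natural join on mid): {(1, 2016, 29, 39, Eve), (1, 2016, 29, 39, Quin), (1, 2016, 29, 39, Zed), (19, 1985, 22, 39, Eve), (19, 1985, 22, 39, Quin), (19, 1985, 22, 39, Zed), (29, 1986, 22, 26, Fay), (29, 1986, 22, 26, Gus), (29, 1986, 22, 26, Lee), (31, 2001, 10, 39, Eve), (31, 2001, 10, 39, Quin), (31, 2001, 10, 39, Zed), (32, 2013, 28, 26, Fay), (32, 2013, 28, 26, Gus), (32, 2013, 28, 26, Lee), (33, 2024, 25, 26, Fay), (33, 2024, 25, 26, Gus), (33, 2024, 25, 26, Lee), (37, 1990, 15, 26, Fay), (37, 1990, 15, 26, Gus), (37, 1990, 15, 26, Lee), (37, 1990, 20, 26, Fay), (37, 1990, 20, 26, Gus), (37, 1990, 20, 26, Lee), (39, 1990, 22, 26, Fay), (39, 1990, 22, 26, Gus), (39, 1990, 22, 26, Lee), (7, 2013, 2, 39, Eve), (7, 2013, 2, 39, Quin), (7, 2013, 2, 39, Zed)}
π[sname, aid, year]: project onto (sname, aid, year) (3 duplicate(s) eliminated) → {(Eve, 1, 2016), (Eve, 19, 1985), (Eve, 31, 2001), (Eve, 7, 2013), (Fay, 29, 1986), (Fay, 32, 2013), (Fay, 33, 2024), (Fay, 37, 1990), (Fay, 39, 1990), (Gus, 29, 1986), (Gus, 32, 2013), (Gus, 33, 2024), (Gus, 37, 1990), (Gus, 39, 1990), (Lee, 29, 1986), (Lee, 32, 2013), (Lee, 33, 2024), (Lee, 37, 1990), (Lee, 39, 1990), (Quin, 1, 2016), (Quin, 19, 1985), (Quin, 31, 2001), (Quin, 7, 2013), (Zed, 1, 2016), (Zed, 19, 1985), (Zed, 31, 2001), (Zed, 7, 2013)}
Apply σ_{year > aid ∧ sname = Gus}; surviving tuples: {(Gus, 29, 1986), (Gus, 32, 2013), (Gus, 33, 2024), (Gus, 37, 1990), (Gus, 39, 1990)}
π[sname]: project onto (sname) (4 duplicate(s) eliminated) → {Gus}

{Gus}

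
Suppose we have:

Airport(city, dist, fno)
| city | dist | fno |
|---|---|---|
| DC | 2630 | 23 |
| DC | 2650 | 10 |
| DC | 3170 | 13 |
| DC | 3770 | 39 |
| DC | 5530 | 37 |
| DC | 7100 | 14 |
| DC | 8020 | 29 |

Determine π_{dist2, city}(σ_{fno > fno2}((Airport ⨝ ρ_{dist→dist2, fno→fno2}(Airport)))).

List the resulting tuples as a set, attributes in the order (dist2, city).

{(2630, DC), (2650, DC), (3170, DC), (5530, DC), (7100, DC), (8020, DC)}

ρ[dist→dist2, fno→fno2]: schema becomes (city, dist2, fno2); tuples unchanged.
Joining Airport and ρ_{dist→dist2, fno→fno2}(Airport) on city yields {(DC, 2630, 23, 2630, 23), (DC, 2630, 23, 2650, 10), (DC, 2630, 23, 3170, 13), (DC, 2630, 23, 3770, 39), (DC, 2630, 23, 5530, 37), (DC, 2630, 23, 7100, 14), (DC, 2630, 23, 8020, 29), (DC, 2650, 10, 2630, 23), (DC, 2650, 10, 2650, 10), (DC, 2650, 10, 3170, 13), (DC, 2650, 10, 3770, 39), (DC, 2650, 10, 5530, 37), (DC, 2650, 10, 7100, 14), (DC, 2650, 10, 8020, 29), (DC, 3170, 13, 2630, 23), (DC, 3170, 13, 2650, 10), (DC, 3170, 13, 3170, 13), (DC, 3170, 13, 3770, 39), (DC, 3170, 13, 5530, 37), (DC, 3170, 13, 7100, 14), (DC, 3170, 13, 8020, 29), (DC, 3770, 39, 2630, 23), (DC, 3770, 39, 2650, 10), (DC, 3770, 39, 3170, 13), (DC, 3770, 39, 3770, 39), (DC, 3770, 39, 5530, 37), (DC, 3770, 39, 7100, 14), (DC, 3770, 39, 8020, 29), (DC, 5530, 37, 2630, 23), (DC, 5530, 37, 2650, 10), (DC, 5530, 37, 3170, 13), (DC, 5530, 37, 3770, 39), (DC, 5530, 37, 5530, 37), (DC, 5530, 37, 7100, 14), (DC, 5530, 37, 8020, 29), (DC, 7100, 14, 2630, 23), (DC, 7100, 14, 2650, 10), (DC, 7100, 14, 3170, 13), (DC, 7100, 14, 3770, 39), (DC, 7100, 14, 5530, 37), (DC, 7100, 14, 7100, 14), (DC, 7100, 14, 8020, 29), (DC, 8020, 29, 2630, 23), (DC, 8020, 29, 2650, 10), (DC, 8020, 29, 3170, 13), (DC, 8020, 29, 3770, 39), (DC, 8020, 29, 5530, 37), (DC, 8020, 29, 7100, 14), (DC, 8020, 29, 8020, 29)}.
Selection fno > fno2: {(DC, 2630, 23, 2650, 10), (DC, 2630, 23, 3170, 13), (DC, 2630, 23, 7100, 14), (DC, 3170, 13, 2650, 10), (DC, 3770, 39, 2630, 23), (DC, 3770, 39, 2650, 10), (DC, 3770, 39, 3170, 13), (DC, 3770, 39, 5530, 37), (DC, 3770, 39, 7100, 14), (DC, 3770, 39, 8020, 29), (DC, 5530, 37, 2630, 23), (DC, 5530, 37, 2650, 10), (DC, 5530, 37, 3170, 13), (DC, 5530, 37, 7100, 14), (DC, 5530, 37, 8020, 29), (DC, 7100, 14, 2650, 10), (DC, 7100, 14, 3170, 13), (DC, 8020, 29, 2630, 23), (DC, 8020, 29, 2650, 10), (DC, 8020, 29, 3170, 13), (DC, 8020, 29, 7100, 14)}
Projecting to dist2, city (15 duplicate(s) eliminated): {(2630, DC), (2650, DC), (3170, DC), (5530, DC), (7100, DC), (8020, DC)}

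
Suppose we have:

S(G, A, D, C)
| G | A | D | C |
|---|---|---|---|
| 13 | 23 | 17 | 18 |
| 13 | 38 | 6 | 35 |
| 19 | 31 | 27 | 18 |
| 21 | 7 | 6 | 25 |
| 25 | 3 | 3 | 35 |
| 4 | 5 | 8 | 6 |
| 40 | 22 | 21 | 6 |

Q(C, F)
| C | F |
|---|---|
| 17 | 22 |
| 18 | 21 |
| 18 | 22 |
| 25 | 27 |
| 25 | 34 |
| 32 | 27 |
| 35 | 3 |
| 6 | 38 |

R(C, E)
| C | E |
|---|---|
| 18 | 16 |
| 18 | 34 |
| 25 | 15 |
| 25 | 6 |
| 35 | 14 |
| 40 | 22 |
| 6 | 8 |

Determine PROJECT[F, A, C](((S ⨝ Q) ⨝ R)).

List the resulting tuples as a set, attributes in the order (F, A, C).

S ⋈ Q (natural join on C): {(13, 23, 17, 18, 21), (13, 23, 17, 18, 22), (13, 38, 6, 35, 3), (19, 31, 27, 18, 21), (19, 31, 27, 18, 22), (21, 7, 6, 25, 27), (21, 7, 6, 25, 34), (25, 3, 3, 35, 3), (4, 5, 8, 6, 38), (40, 22, 21, 6, 38)}
(S ⨝ Q) ⋈ R (natural join on C): {(13, 23, 17, 18, 21, 16), (13, 23, 17, 18, 21, 34), (13, 23, 17, 18, 22, 16), (13, 23, 17, 18, 22, 34), (13, 38, 6, 35, 3, 14), (19, 31, 27, 18, 21, 16), (19, 31, 27, 18, 21, 34), (19, 31, 27, 18, 22, 16), (19, 31, 27, 18, 22, 34), (21, 7, 6, 25, 27, 15), (21, 7, 6, 25, 27, 6), (21, 7, 6, 25, 34, 15), (21, 7, 6, 25, 34, 6), (25, 3, 3, 35, 3, 14), (4, 5, 8, 6, 38, 8), (40, 22, 21, 6, 38, 8)}
Projecting to F, A, C (6 duplicate(s) eliminated): {(21, 23, 18), (21, 31, 18), (22, 23, 18), (22, 31, 18), (27, 7, 25), (3, 3, 35), (3, 38, 35), (34, 7, 25), (38, 22, 6), (38, 5, 6)}

{(21, 23, 18), (21, 31, 18), (22, 23, 18), (22, 31, 18), (27, 7, 25), (3, 3, 35), (3, 38, 35), (34, 7, 25), (38, 22, 6), (38, 5, 6)}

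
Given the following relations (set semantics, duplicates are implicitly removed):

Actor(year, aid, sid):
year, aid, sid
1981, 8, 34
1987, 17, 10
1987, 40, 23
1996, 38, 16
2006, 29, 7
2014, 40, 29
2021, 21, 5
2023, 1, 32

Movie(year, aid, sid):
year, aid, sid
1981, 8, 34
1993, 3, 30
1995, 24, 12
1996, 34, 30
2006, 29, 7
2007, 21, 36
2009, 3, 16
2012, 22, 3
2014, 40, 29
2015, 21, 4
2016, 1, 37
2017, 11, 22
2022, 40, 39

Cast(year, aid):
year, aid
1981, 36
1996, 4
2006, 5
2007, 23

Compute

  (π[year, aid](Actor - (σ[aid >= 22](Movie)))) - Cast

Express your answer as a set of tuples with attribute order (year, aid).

Selection aid >= 22: {(1995, 24, 12), (1996, 34, 30), (2006, 29, 7), (2012, 22, 3), (2014, 40, 29), (2022, 40, 39)}
Set difference of the two operands is {(1981, 8, 34), (1987, 17, 10), (1987, 40, 23), (1996, 38, 16), (2021, 21, 5), (2023, 1, 32)}.
π[year, aid]: project onto (year, aid) → {(1981, 8), (1987, 17), (1987, 40), (1996, 38), (2021, 21), (2023, 1)}
Set difference of the two operands is {(1981, 8), (1987, 17), (1987, 40), (1996, 38), (2021, 21), (2023, 1)}.

{(1981, 8), (1987, 17), (1987, 40), (1996, 38), (2021, 21), (2023, 1)}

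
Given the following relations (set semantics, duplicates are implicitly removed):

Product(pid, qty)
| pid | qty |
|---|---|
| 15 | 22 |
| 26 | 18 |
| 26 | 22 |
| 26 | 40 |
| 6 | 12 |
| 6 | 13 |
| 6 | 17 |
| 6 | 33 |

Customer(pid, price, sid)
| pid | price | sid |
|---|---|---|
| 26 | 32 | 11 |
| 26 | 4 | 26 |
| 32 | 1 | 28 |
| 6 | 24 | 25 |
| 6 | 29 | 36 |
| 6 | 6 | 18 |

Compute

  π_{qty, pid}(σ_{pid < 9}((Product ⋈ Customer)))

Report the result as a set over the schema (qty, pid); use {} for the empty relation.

{(12, 6), (13, 6), (17, 6), (33, 6)}

Product ⋈ Customer (natural join on pid): {(26, 18, 32, 11), (26, 18, 4, 26), (26, 22, 32, 11), (26, 22, 4, 26), (26, 40, 32, 11), (26, 40, 4, 26), (6, 12, 24, 25), (6, 12, 29, 36), (6, 12, 6, 18), (6, 13, 24, 25), (6, 13, 29, 36), (6, 13, 6, 18), (6, 17, 24, 25), (6, 17, 29, 36), (6, 17, 6, 18), (6, 33, 24, 25), (6, 33, 29, 36), (6, 33, 6, 18)}
Apply σ_{pid < 9}; surviving tuples: {(6, 12, 24, 25), (6, 12, 29, 36), (6, 12, 6, 18), (6, 13, 24, 25), (6, 13, 29, 36), (6, 13, 6, 18), (6, 17, 24, 25), (6, 17, 29, 36), (6, 17, 6, 18), (6, 33, 24, 25), (6, 33, 29, 36), (6, 33, 6, 18)}
Projecting to qty, pid (8 duplicate(s) eliminated): {(12, 6), (13, 6), (17, 6), (33, 6)}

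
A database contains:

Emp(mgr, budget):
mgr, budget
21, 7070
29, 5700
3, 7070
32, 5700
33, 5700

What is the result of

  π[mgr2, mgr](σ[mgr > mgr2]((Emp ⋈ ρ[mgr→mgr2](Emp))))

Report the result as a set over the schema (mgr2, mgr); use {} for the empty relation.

{(29, 32), (29, 33), (3, 21), (32, 33)}

ρ[mgr→mgr2]: schema becomes (mgr2, budget); tuples unchanged.
Emp ⋈ ρ[mgr→mgr2](Emp) (natural join on budget): {(21, 7070, 21), (21, 7070, 3), (29, 5700, 29), (29, 5700, 32), (29, 5700, 33), (3, 7070, 21), (3, 7070, 3), (32, 5700, 29), (32, 5700, 32), (32, 5700, 33), (33, 5700, 29), (33, 5700, 32), (33, 5700, 33)}
Filtering on mgr > mgr2 leaves {(21, 7070, 3), (32, 5700, 29), (33, 5700, 29), (33, 5700, 32)}.
Keep only column(s) mgr2, mgr: {(29, 32), (29, 33), (3, 21), (32, 33)}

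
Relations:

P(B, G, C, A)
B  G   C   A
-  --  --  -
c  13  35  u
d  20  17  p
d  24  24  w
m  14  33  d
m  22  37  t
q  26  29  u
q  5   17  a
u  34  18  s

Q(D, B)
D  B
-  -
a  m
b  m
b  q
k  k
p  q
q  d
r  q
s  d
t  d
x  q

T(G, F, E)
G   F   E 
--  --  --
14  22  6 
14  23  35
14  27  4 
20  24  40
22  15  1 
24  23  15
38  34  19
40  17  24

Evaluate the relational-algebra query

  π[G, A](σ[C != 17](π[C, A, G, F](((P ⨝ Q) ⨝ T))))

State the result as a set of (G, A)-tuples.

{(14, d), (22, t), (24, w)}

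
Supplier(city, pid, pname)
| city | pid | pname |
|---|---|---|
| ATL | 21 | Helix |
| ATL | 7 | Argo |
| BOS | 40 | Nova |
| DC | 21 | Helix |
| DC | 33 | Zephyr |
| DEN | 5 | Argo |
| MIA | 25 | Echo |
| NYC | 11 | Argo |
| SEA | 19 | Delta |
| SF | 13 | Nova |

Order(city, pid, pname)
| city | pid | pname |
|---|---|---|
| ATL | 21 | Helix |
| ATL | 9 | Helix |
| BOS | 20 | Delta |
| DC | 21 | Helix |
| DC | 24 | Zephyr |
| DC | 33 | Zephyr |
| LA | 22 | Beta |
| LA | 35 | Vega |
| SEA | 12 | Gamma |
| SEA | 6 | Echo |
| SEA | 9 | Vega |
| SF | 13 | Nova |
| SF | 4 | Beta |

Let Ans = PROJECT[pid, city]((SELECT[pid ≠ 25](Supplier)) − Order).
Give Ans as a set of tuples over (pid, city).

{(11, NYC), (19, SEA), (40, BOS), (5, DEN), (7, ATL)}

Filtering on pid ≠ 25 leaves {(ATL, 21, Helix), (ATL, 7, Argo), (BOS, 40, Nova), (DC, 21, Helix), (DC, 33, Zephyr), (DEN, 5, Argo), (NYC, 11, Argo), (SEA, 19, Delta), (SF, 13, Nova)}.
Set difference of the two operands is {(ATL, 7, Argo), (BOS, 40, Nova), (DEN, 5, Argo), (NYC, 11, Argo), (SEA, 19, Delta)}.
π[pid, city]: project onto (pid, city) → {(11, NYC), (19, SEA), (40, BOS), (5, DEN), (7, ATL)}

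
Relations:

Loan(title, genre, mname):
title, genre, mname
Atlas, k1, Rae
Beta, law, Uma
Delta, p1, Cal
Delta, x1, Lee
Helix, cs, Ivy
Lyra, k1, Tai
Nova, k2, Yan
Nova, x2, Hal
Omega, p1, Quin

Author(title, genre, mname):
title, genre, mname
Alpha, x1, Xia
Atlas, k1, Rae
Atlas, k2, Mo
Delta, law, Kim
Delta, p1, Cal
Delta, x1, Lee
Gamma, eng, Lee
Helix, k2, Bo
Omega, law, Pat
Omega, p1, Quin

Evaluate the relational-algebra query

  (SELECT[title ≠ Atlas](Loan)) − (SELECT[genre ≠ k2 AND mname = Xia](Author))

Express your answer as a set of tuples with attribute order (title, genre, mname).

Selection title ≠ Atlas: {(Beta, law, Uma), (Delta, p1, Cal), (Delta, x1, Lee), (Helix, cs, Ivy), (Lyra, k1, Tai), (Nova, k2, Yan), (Nova, x2, Hal), (Omega, p1, Quin)}
Selection genre ≠ k2 AND mname = Xia: {(Alpha, x1, Xia)}
Difference: {(Beta, law, Uma), (Delta, p1, Cal), (Delta, x1, Lee), (Helix, cs, Ivy), (Lyra, k1, Tai), (Nova, k2, Yan), (Nova, x2, Hal), (Omega, p1, Quin)} with {(Alpha, x1, Xia)} → {(Beta, law, Uma), (Delta, p1, Cal), (Delta, x1, Lee), (Helix, cs, Ivy), (Lyra, k1, Tai), (Nova, k2, Yan), (Nova, x2, Hal), (Omega, p1, Quin)}

{(Beta, law, Uma), (Delta, p1, Cal), (Delta, x1, Lee), (Helix, cs, Ivy), (Lyra, k1, Tai), (Nova, k2, Yan), (Nova, x2, Hal), (Omega, p1, Quin)}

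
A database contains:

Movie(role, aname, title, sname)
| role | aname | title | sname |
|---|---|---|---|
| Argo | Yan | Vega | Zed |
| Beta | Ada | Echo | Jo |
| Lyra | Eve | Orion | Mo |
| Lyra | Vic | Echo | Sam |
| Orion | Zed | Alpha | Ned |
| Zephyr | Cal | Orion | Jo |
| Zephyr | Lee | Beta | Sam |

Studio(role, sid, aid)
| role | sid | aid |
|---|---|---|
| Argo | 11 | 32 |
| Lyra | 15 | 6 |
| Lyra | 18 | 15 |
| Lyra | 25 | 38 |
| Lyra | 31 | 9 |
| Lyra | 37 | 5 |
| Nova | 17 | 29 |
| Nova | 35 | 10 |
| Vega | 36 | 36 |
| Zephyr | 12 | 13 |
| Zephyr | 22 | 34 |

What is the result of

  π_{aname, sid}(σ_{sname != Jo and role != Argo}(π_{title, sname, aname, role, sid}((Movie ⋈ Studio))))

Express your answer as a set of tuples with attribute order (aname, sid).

Joining Movie and Studio on role yields {(Argo, Yan, Vega, Zed, 11, 32), (Lyra, Eve, Orion, Mo, 15, 6), (Lyra, Eve, Orion, Mo, 18, 15), (Lyra, Eve, Orion, Mo, 25, 38), (Lyra, Eve, Orion, Mo, 31, 9), (Lyra, Eve, Orion, Mo, 37, 5), (Lyra, Vic, Echo, Sam, 15, 6), (Lyra, Vic, Echo, Sam, 18, 15), (Lyra, Vic, Echo, Sam, 25, 38), (Lyra, Vic, Echo, Sam, 31, 9), (Lyra, Vic, Echo, Sam, 37, 5), (Zephyr, Cal, Orion, Jo, 12, 13), (Zephyr, Cal, Orion, Jo, 22, 34), (Zephyr, Lee, Beta, Sam, 12, 13), (Zephyr, Lee, Beta, Sam, 22, 34)}.
Projecting to title, sname, aname, role, sid: {(Beta, Sam, Lee, Zephyr, 12), (Beta, Sam, Lee, Zephyr, 22), (Echo, Sam, Vic, Lyra, 15), (Echo, Sam, Vic, Lyra, 18), (Echo, Sam, Vic, Lyra, 25), (Echo, Sam, Vic, Lyra, 31), (Echo, Sam, Vic, Lyra, 37), (Orion, Jo, Cal, Zephyr, 12), (Orion, Jo, Cal, Zephyr, 22), (Orion, Mo, Eve, Lyra, 15), (Orion, Mo, Eve, Lyra, 18), (Orion, Mo, Eve, Lyra, 25), (Orion, Mo, Eve, Lyra, 31), (Orion, Mo, Eve, Lyra, 37), (Vega, Zed, Yan, Argo, 11)}
Selection sname != Jo and role != Argo: {(Beta, Sam, Lee, Zephyr, 12), (Beta, Sam, Lee, Zephyr, 22), (Echo, Sam, Vic, Lyra, 15), (Echo, Sam, Vic, Lyra, 18), (Echo, Sam, Vic, Lyra, 25), (Echo, Sam, Vic, Lyra, 31), (Echo, Sam, Vic, Lyra, 37), (Orion, Mo, Eve, Lyra, 15), (Orion, Mo, Eve, Lyra, 18), (Orion, Mo, Eve, Lyra, 25), (Orion, Mo, Eve, Lyra, 31), (Orion, Mo, Eve, Lyra, 37)}
Projecting to aname, sid: {(Eve, 15), (Eve, 18), (Eve, 25), (Eve, 31), (Eve, 37), (Lee, 12), (Lee, 22), (Vic, 15), (Vic, 18), (Vic, 25), (Vic, 31), (Vic, 37)}

{(Eve, 15), (Eve, 18), (Eve, 25), (Eve, 31), (Eve, 37), (Lee, 12), (Lee, 22), (Vic, 15), (Vic, 18), (Vic, 25), (Vic, 31), (Vic, 37)}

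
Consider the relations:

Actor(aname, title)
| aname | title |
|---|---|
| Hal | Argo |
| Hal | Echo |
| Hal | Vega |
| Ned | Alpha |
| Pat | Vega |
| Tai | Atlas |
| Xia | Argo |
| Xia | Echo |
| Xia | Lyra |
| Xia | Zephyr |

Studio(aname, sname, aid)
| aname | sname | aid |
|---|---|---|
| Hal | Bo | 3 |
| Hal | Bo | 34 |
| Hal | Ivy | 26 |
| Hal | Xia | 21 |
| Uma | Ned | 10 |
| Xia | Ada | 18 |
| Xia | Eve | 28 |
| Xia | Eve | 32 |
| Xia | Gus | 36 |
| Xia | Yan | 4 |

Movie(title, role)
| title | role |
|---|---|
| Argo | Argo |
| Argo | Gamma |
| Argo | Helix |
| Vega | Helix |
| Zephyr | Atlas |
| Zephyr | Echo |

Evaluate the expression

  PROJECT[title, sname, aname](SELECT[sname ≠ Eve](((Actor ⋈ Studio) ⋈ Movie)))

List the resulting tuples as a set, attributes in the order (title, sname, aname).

Joining Actor and Studio on aname yields {(Hal, Argo, Bo, 3), (Hal, Argo, Bo, 34), (Hal, Argo, Ivy, 26), (Hal, Argo, Xia, 21), (Hal, Echo, Bo, 3), (Hal, Echo, Bo, 34), (Hal, Echo, Ivy, 26), (Hal, Echo, Xia, 21), (Hal, Vega, Bo, 3), (Hal, Vega, Bo, 34), (Hal, Vega, Ivy, 26), (Hal, Vega, Xia, 21), (Xia, Argo, Ada, 18), (Xia, Argo, Eve, 28), (Xia, Argo, Eve, 32), (Xia, Argo, Gus, 36), (Xia, Argo, Yan, 4), (Xia, Echo, Ada, 18), (Xia, Echo, Eve, 28), (Xia, Echo, Eve, 32), (Xia, Echo, Gus, 36), (Xia, Echo, Yan, 4), (Xia, Lyra, Ada, 18), (Xia, Lyra, Eve, 28), (Xia, Lyra, Eve, 32), (Xia, Lyra, Gus, 36), (Xia, Lyra, Yan, 4), (Xia, Zephyr, Ada, 18), (Xia, Zephyr, Eve, 28), (Xia, Zephyr, Eve, 32), (Xia, Zephyr, Gus, 36), (Xia, Zephyr, Yan, 4)}.
Joining (Actor ⋈ Studio) and Movie on title yields {(Hal, Argo, Bo, 3, Argo), (Hal, Argo, Bo, 3, Gamma), (Hal, Argo, Bo, 3, Helix), (Hal, Argo, Bo, 34, Argo), (Hal, Argo, Bo, 34, Gamma), (Hal, Argo, Bo, 34, Helix), (Hal, Argo, Ivy, 26, Argo), (Hal, Argo, Ivy, 26, Gamma), (Hal, Argo, Ivy, 26, Helix), (Hal, Argo, Xia, 21, Argo), (Hal, Argo, Xia, 21, Gamma), (Hal, Argo, Xia, 21, Helix), (Hal, Vega, Bo, 3, Helix), (Hal, Vega, Bo, 34, Helix), (Hal, Vega, Ivy, 26, Helix), (Hal, Vega, Xia, 21, Helix), (Xia, Argo, Ada, 18, Argo), (Xia, Argo, Ada, 18, Gamma), (Xia, Argo, Ada, 18, Helix), (Xia, Argo, Eve, 28, Argo), (Xia, Argo, Eve, 28, Gamma), (Xia, Argo, Eve, 28, Helix), (Xia, Argo, Eve, 32, Argo), (Xia, Argo, Eve, 32, Gamma), (Xia, Argo, Eve, 32, Helix), (Xia, Argo, Gus, 36, Argo), (Xia, Argo, Gus, 36, Gamma), (Xia, Argo, Gus, 36, Helix), (Xia, Argo, Yan, 4, Argo), (Xia, Argo, Yan, 4, Gamma), (Xia, Argo, Yan, 4, Helix), (Xia, Zephyr, Ada, 18, Atlas), (Xia, Zephyr, Ada, 18, Echo), (Xia, Zephyr, Eve, 28, Atlas), (Xia, Zephyr, Eve, 28, Echo), (Xia, Zephyr, Eve, 32, Atlas), (Xia, Zephyr, Eve, 32, Echo), (Xia, Zephyr, Gus, 36, Atlas), (Xia, Zephyr, Gus, 36, Echo), (Xia, Zephyr, Yan, 4, Atlas), (Xia, Zephyr, Yan, 4, Echo)}.
σ[sname ≠ Eve]: keep tuples satisfying sname ≠ Eve → {(Hal, Argo, Bo, 3, Argo), (Hal, Argo, Bo, 3, Gamma), (Hal, Argo, Bo, 3, Helix), (Hal, Argo, Bo, 34, Argo), (Hal, Argo, Bo, 34, Gamma), (Hal, Argo, Bo, 34, Helix), (Hal, Argo, Ivy, 26, Argo), (Hal, Argo, Ivy, 26, Gamma), (Hal, Argo, Ivy, 26, Helix), (Hal, Argo, Xia, 21, Argo), (Hal, Argo, Xia, 21, Gamma), (Hal, Argo, Xia, 21, Helix), (Hal, Vega, Bo, 3, Helix), (Hal, Vega, Bo, 34, Helix), (Hal, Vega, Ivy, 26, Helix), (Hal, Vega, Xia, 21, Helix), (Xia, Argo, Ada, 18, Argo), (Xia, Argo, Ada, 18, Gamma), (Xia, Argo, Ada, 18, Helix), (Xia, Argo, Gus, 36, Argo), (Xia, Argo, Gus, 36, Gamma), (Xia, Argo, Gus, 36, Helix), (Xia, Argo, Yan, 4, Argo), (Xia, Argo, Yan, 4, Gamma), (Xia, Argo, Yan, 4, Helix), (Xia, Zephyr, Ada, 18, Atlas), (Xia, Zephyr, Ada, 18, Echo), (Xia, Zephyr, Gus, 36, Atlas), (Xia, Zephyr, Gus, 36, Echo), (Xia, Zephyr, Yan, 4, Atlas), (Xia, Zephyr, Yan, 4, Echo)}
π[title, sname, aname]: project onto (title, sname, aname) (19 duplicate(s) eliminated) → {(Argo, Ada, Xia), (Argo, Bo, Hal), (Argo, Gus, Xia), (Argo, Ivy, Hal), (Argo, Xia, Hal), (Argo, Yan, Xia), (Vega, Bo, Hal), (Vega, Ivy, Hal), (Vega, Xia, Hal), (Zephyr, Ada, Xia), (Zephyr, Gus, Xia), (Zephyr, Yan, Xia)}

{(Argo, Ada, Xia), (Argo, Bo, Hal), (Argo, Gus, Xia), (Argo, Ivy, Hal), (Argo, Xia, Hal), (Argo, Yan, Xia), (Vega, Bo, Hal), (Vega, Ivy, Hal), (Vega, Xia, Hal), (Zephyr, Ada, Xia), (Zephyr, Gus, Xia), (Zephyr, Yan, Xia)}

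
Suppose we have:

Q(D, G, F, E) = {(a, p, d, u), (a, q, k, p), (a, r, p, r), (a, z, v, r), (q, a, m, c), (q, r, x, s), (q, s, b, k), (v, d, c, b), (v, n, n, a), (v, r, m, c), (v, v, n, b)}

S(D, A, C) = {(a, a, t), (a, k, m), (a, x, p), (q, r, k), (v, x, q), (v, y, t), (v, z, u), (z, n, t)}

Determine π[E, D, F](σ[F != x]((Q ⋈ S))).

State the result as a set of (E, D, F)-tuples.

Natural join on D: {(a, p, d, u, a, t), (a, p, d, u, k, m), (a, p, d, u, x, p), (a, q, k, p, a, t), (a, q, k, p, k, m), (a, q, k, p, x, p), (a, r, p, r, a, t), (a, r, p, r, k, m), (a, r, p, r, x, p), (a, z, v, r, a, t), (a, z, v, r, k, m), (a, z, v, r, x, p), (q, a, m, c, r, k), (q, r, x, s, r, k), (q, s, b, k, r, k), (v, d, c, b, x, q), (v, d, c, b, y, t), (v, d, c, b, z, u), (v, n, n, a, x, q), (v, n, n, a, y, t), (v, n, n, a, z, u), (v, r, m, c, x, q), (v, r, m, c, y, t), (v, r, m, c, z, u), (v, v, n, b, x, q), (v, v, n, b, y, t), (v, v, n, b, z, u)}
Selection F != x: {(a, p, d, u, a, t), (a, p, d, u, k, m), (a, p, d, u, x, p), (a, q, k, p, a, t), (a, q, k, p, k, m), (a, q, k, p, x, p), (a, r, p, r, a, t), (a, r, p, r, k, m), (a, r, p, r, x, p), (a, z, v, r, a, t), (a, z, v, r, k, m), (a, z, v, r, x, p), (q, a, m, c, r, k), (q, s, b, k, r, k), (v, d, c, b, x, q), (v, d, c, b, y, t), (v, d, c, b, z, u), (v, n, n, a, x, q), (v, n, n, a, y, t), (v, n, n, a, z, u), (v, r, m, c, x, q), (v, r, m, c, y, t), (v, r, m, c, z, u), (v, v, n, b, x, q), (v, v, n, b, y, t), (v, v, n, b, z, u)}
Projecting to E, D, F (16 duplicate(s) eliminated): {(a, v, n), (b, v, c), (b, v, n), (c, q, m), (c, v, m), (k, q, b), (p, a, k), (r, a, p), (r, a, v), (u, a, d)}

{(a, v, n), (b, v, c), (b, v, n), (c, q, m), (c, v, m), (k, q, b), (p, a, k), (r, a, p), (r, a, v), (u, a, d)}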